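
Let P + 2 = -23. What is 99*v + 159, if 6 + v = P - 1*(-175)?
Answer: 14415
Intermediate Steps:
P = -25 (P = -2 - 23 = -25)
v = 144 (v = -6 + (-25 - 1*(-175)) = -6 + (-25 + 175) = -6 + 150 = 144)
99*v + 159 = 99*144 + 159 = 14256 + 159 = 14415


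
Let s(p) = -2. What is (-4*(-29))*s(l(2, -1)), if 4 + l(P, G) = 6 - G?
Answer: -232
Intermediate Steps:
l(P, G) = 2 - G (l(P, G) = -4 + (6 - G) = 2 - G)
(-4*(-29))*s(l(2, -1)) = -4*(-29)*(-2) = 116*(-2) = -232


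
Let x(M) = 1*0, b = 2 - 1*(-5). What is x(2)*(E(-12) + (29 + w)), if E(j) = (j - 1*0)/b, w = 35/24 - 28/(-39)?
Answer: 0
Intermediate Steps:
b = 7 (b = 2 + 5 = 7)
w = 679/312 (w = 35*(1/24) - 28*(-1/39) = 35/24 + 28/39 = 679/312 ≈ 2.1763)
x(M) = 0
E(j) = j/7 (E(j) = (j - 1*0)/7 = (j + 0)*(1/7) = j*(1/7) = j/7)
x(2)*(E(-12) + (29 + w)) = 0*((1/7)*(-12) + (29 + 679/312)) = 0*(-12/7 + 9727/312) = 0*(64345/2184) = 0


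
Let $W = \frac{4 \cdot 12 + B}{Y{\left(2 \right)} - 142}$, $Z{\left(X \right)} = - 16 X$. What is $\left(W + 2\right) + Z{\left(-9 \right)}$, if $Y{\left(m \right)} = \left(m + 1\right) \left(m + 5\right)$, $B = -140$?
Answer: $\frac{17758}{121} \approx 146.76$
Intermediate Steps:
$Y{\left(m \right)} = \left(1 + m\right) \left(5 + m\right)$
$W = \frac{92}{121}$ ($W = \frac{4 \cdot 12 - 140}{\left(5 + 2^{2} + 6 \cdot 2\right) - 142} = \frac{48 - 140}{\left(5 + 4 + 12\right) - 142} = - \frac{92}{21 - 142} = - \frac{92}{-121} = \left(-92\right) \left(- \frac{1}{121}\right) = \frac{92}{121} \approx 0.76033$)
$\left(W + 2\right) + Z{\left(-9 \right)} = \left(\frac{92}{121} + 2\right) - -144 = \frac{334}{121} + 144 = \frac{17758}{121}$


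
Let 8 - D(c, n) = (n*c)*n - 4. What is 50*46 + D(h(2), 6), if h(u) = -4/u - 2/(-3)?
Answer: 2360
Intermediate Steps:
h(u) = 2/3 - 4/u (h(u) = -4/u - 2*(-1/3) = -4/u + 2/3 = 2/3 - 4/u)
D(c, n) = 12 - c*n**2 (D(c, n) = 8 - ((n*c)*n - 4) = 8 - ((c*n)*n - 4) = 8 - (c*n**2 - 4) = 8 - (-4 + c*n**2) = 8 + (4 - c*n**2) = 12 - c*n**2)
50*46 + D(h(2), 6) = 50*46 + (12 - 1*(2/3 - 4/2)*6**2) = 2300 + (12 - 1*(2/3 - 4*1/2)*36) = 2300 + (12 - 1*(2/3 - 2)*36) = 2300 + (12 - 1*(-4/3)*36) = 2300 + (12 + 48) = 2300 + 60 = 2360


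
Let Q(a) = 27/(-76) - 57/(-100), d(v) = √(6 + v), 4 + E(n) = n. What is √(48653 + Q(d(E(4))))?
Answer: √439095263/95 ≈ 220.57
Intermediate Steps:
E(n) = -4 + n
Q(a) = 102/475 (Q(a) = 27*(-1/76) - 57*(-1/100) = -27/76 + 57/100 = 102/475)
√(48653 + Q(d(E(4)))) = √(48653 + 102/475) = √(23110277/475) = √439095263/95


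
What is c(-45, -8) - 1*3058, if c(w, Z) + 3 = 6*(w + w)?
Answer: -3601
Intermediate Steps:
c(w, Z) = -3 + 12*w (c(w, Z) = -3 + 6*(w + w) = -3 + 6*(2*w) = -3 + 12*w)
c(-45, -8) - 1*3058 = (-3 + 12*(-45)) - 1*3058 = (-3 - 540) - 3058 = -543 - 3058 = -3601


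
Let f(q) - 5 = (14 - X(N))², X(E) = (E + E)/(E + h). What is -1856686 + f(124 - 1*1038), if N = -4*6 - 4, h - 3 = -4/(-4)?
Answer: -16708904/9 ≈ -1.8565e+6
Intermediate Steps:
h = 4 (h = 3 - 4/(-4) = 3 - 4*(-¼) = 3 + 1 = 4)
N = -28 (N = -24 - 4 = -28)
X(E) = 2*E/(4 + E) (X(E) = (E + E)/(E + 4) = (2*E)/(4 + E) = 2*E/(4 + E))
f(q) = 1270/9 (f(q) = 5 + (14 - 2*(-28)/(4 - 28))² = 5 + (14 - 2*(-28)/(-24))² = 5 + (14 - 2*(-28)*(-1)/24)² = 5 + (14 - 1*7/3)² = 5 + (14 - 7/3)² = 5 + (35/3)² = 5 + 1225/9 = 1270/9)
-1856686 + f(124 - 1*1038) = -1856686 + 1270/9 = -16708904/9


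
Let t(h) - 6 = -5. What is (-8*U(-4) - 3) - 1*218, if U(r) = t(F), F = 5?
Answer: -229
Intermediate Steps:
t(h) = 1 (t(h) = 6 - 5 = 1)
U(r) = 1
(-8*U(-4) - 3) - 1*218 = (-8*1 - 3) - 1*218 = (-8 - 3) - 218 = -11 - 218 = -229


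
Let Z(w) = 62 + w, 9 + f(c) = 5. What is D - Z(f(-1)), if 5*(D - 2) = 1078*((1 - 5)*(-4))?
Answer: 16968/5 ≈ 3393.6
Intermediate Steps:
f(c) = -4 (f(c) = -9 + 5 = -4)
D = 17258/5 (D = 2 + (1078*((1 - 5)*(-4)))/5 = 2 + (1078*(-4*(-4)))/5 = 2 + (1078*16)/5 = 2 + (⅕)*17248 = 2 + 17248/5 = 17258/5 ≈ 3451.6)
D - Z(f(-1)) = 17258/5 - (62 - 4) = 17258/5 - 1*58 = 17258/5 - 58 = 16968/5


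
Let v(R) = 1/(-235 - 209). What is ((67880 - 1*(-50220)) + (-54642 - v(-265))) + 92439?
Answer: 69218269/444 ≈ 1.5590e+5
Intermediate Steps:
v(R) = -1/444 (v(R) = 1/(-444) = -1/444)
((67880 - 1*(-50220)) + (-54642 - v(-265))) + 92439 = ((67880 - 1*(-50220)) + (-54642 - 1*(-1/444))) + 92439 = ((67880 + 50220) + (-54642 + 1/444)) + 92439 = (118100 - 24261047/444) + 92439 = 28175353/444 + 92439 = 69218269/444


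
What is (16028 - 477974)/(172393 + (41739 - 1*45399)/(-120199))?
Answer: -55525447254/20721469867 ≈ -2.6796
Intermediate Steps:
(16028 - 477974)/(172393 + (41739 - 1*45399)/(-120199)) = -461946/(172393 + (41739 - 45399)*(-1/120199)) = -461946/(172393 - 3660*(-1/120199)) = -461946/(172393 + 3660/120199) = -461946/20721469867/120199 = -461946*120199/20721469867 = -55525447254/20721469867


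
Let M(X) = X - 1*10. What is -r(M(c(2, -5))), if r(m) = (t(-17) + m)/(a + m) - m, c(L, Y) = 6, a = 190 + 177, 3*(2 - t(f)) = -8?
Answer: -4358/1089 ≈ -4.0018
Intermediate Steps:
t(f) = 14/3 (t(f) = 2 - 1/3*(-8) = 2 + 8/3 = 14/3)
a = 367
M(X) = -10 + X (M(X) = X - 10 = -10 + X)
r(m) = -m + (14/3 + m)/(367 + m) (r(m) = (14/3 + m)/(367 + m) - m = -m + (14/3 + m)/(367 + m))
-r(M(c(2, -5))) = -(14/3 - (-10 + 6)**2 - 366*(-10 + 6))/(367 + (-10 + 6)) = -(14/3 - 1*(-4)**2 - 366*(-4))/(367 - 4) = -(14/3 - 1*16 + 1464)/363 = -(14/3 - 16 + 1464)/363 = -4358/(363*3) = -1*4358/1089 = -4358/1089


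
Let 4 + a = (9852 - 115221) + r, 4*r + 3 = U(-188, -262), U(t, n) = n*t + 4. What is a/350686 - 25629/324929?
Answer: -156900872291/455792205176 ≈ -0.34424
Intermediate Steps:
U(t, n) = 4 + n*t
r = 49257/4 (r = -¾ + (4 - 262*(-188))/4 = -¾ + (4 + 49256)/4 = -¾ + (¼)*49260 = -¾ + 12315 = 49257/4 ≈ 12314.)
a = -372235/4 (a = -4 + ((9852 - 115221) + 49257/4) = -4 + (-105369 + 49257/4) = -4 - 372219/4 = -372235/4 ≈ -93059.)
a/350686 - 25629/324929 = -372235/4/350686 - 25629/324929 = -372235/4*1/350686 - 25629*1/324929 = -372235/1402744 - 25629/324929 = -156900872291/455792205176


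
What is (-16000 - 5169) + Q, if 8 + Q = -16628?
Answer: -37805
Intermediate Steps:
Q = -16636 (Q = -8 - 16628 = -16636)
(-16000 - 5169) + Q = (-16000 - 5169) - 16636 = -21169 - 16636 = -37805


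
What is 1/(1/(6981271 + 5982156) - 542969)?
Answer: -12963427/7038738994762 ≈ -1.8417e-6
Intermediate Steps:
1/(1/(6981271 + 5982156) - 542969) = 1/(1/12963427 - 542969) = 1/(-7038738994762/12963427) = -12963427/7038738994762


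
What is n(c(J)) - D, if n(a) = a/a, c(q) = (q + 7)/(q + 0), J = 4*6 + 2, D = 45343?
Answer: -45342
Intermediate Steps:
J = 26 (J = 24 + 2 = 26)
c(q) = (7 + q)/q
n(a) = 1
n(c(J)) - D = 1 - 1*45343 = 1 - 45343 = -45342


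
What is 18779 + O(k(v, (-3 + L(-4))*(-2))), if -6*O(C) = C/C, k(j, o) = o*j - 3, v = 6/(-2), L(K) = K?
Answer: 112673/6 ≈ 18779.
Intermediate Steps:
v = -3 (v = 6*(-½) = -3)
k(j, o) = -3 + j*o (k(j, o) = j*o - 3 = -3 + j*o)
O(C) = -⅙ (O(C) = -C/(6*C) = -⅙*1 = -⅙)
18779 + O(k(v, (-3 + L(-4))*(-2))) = 18779 - ⅙ = 112673/6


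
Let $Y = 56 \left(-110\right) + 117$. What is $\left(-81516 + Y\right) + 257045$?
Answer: $169486$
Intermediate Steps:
$Y = -6043$ ($Y = -6160 + 117 = -6043$)
$\left(-81516 + Y\right) + 257045 = \left(-81516 - 6043\right) + 257045 = -87559 + 257045 = 169486$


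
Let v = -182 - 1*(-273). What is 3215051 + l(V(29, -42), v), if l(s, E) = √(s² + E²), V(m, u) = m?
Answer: 3215051 + √9122 ≈ 3.2151e+6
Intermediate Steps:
v = 91 (v = -182 + 273 = 91)
l(s, E) = √(E² + s²)
3215051 + l(V(29, -42), v) = 3215051 + √(91² + 29²) = 3215051 + √(8281 + 841) = 3215051 + √9122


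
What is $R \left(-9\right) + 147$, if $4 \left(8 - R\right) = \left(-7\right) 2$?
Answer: $\frac{87}{2} \approx 43.5$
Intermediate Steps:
$R = \frac{23}{2}$ ($R = 8 - \frac{\left(-7\right) 2}{4} = 8 - - \frac{7}{2} = 8 + \frac{7}{2} = \frac{23}{2} \approx 11.5$)
$R \left(-9\right) + 147 = \frac{23}{2} \left(-9\right) + 147 = - \frac{207}{2} + 147 = \frac{87}{2}$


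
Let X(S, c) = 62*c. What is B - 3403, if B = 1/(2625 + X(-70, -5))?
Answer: -7877944/2315 ≈ -3403.0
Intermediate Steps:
B = 1/2315 (B = 1/(2625 + 62*(-5)) = 1/(2625 - 310) = 1/2315 ≈ 0.00043197)
B - 3403 = 1/2315 - 3403 = -7877944/2315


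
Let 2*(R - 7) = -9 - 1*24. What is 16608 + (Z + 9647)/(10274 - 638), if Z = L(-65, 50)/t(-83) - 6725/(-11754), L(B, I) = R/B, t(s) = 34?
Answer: 4157366076007813/250308012240 ≈ 16609.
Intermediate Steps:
R = -19/2 (R = 7 + (-9 - 1*24)/2 = 7 + (-9 - 24)/2 = 7 + (½)*(-33) = 7 - 33/2 = -19/2 ≈ -9.5000)
L(B, I) = -19/(2*B)
Z = 14973913/25976340 (Z = -19/2/(-65)/34 - 6725/(-11754) = -19/2*(-1/65)*(1/34) - 6725*(-1/11754) = (19/130)*(1/34) + 6725/11754 = 19/4420 + 6725/11754 = 14973913/25976340 ≈ 0.57644)
16608 + (Z + 9647)/(10274 - 638) = 16608 + (14973913/25976340 + 9647)/(10274 - 638) = 16608 + (250608725893/25976340)/9636 = 16608 + (250608725893/25976340)*(1/9636) = 16608 + 250608725893/250308012240 = 4157366076007813/250308012240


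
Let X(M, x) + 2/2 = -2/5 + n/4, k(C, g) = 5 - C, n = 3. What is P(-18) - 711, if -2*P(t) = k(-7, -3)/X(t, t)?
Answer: -9123/13 ≈ -701.77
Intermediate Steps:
X(M, x) = -13/20 (X(M, x) = -1 + (-2/5 + 3/4) = -1 + 7/20 = -13/20)
P(t) = 120/13 (P(t) = -(5 - 1*(-7))/(2*(-13/20)) = -(5 + 7)*(-20)/(2*13) = -6*(-20)/13 = -1/2*(-240/13) = 120/13)
P(-18) - 711 = 120/13 - 711 = -9123/13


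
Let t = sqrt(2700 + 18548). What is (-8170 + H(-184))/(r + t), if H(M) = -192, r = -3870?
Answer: 8090235/3738913 + 33448*sqrt(83)/3738913 ≈ 2.2453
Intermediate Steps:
t = 16*sqrt(83) (t = sqrt(21248) = 16*sqrt(83) ≈ 145.77)
(-8170 + H(-184))/(r + t) = (-8170 - 192)/(-3870 + 16*sqrt(83)) = -8362/(-3870 + 16*sqrt(83))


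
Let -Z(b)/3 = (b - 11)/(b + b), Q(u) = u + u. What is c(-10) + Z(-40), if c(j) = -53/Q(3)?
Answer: -2579/240 ≈ -10.746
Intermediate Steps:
Q(u) = 2*u
c(j) = -53/6 (c(j) = -53/(2*3) = -53/6)
Z(b) = -3*(-11 + b)/(2*b) (Z(b) = -3*(b - 11)/(b + b) = -3*(-11 + b)/(2*b))
c(-10) + Z(-40) = -53/6 + (3/2)*(11 - 1*(-40))/(-40) = -53/6 + (3/2)*(-1/40)*(11 + 40) = -53/6 + (3/2)*(-1/40)*51 = -53/6 - 153/80 = -2579/240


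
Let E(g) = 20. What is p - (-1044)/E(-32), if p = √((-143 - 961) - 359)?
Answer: 261/5 + I*√1463 ≈ 52.2 + 38.249*I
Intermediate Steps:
p = I*√1463 (p = √(-1104 - 359) = √(-1463) = I*√1463 ≈ 38.249*I)
p - (-1044)/E(-32) = I*√1463 - (-1044)/20 = I*√1463 - 1*(-261/5) = I*√1463 + 261/5 = 261/5 + I*√1463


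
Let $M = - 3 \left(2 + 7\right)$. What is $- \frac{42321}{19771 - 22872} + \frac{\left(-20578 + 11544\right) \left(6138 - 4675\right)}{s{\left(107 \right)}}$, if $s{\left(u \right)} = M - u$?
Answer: $\frac{20495393978}{207767} \approx 98646.0$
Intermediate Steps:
$M = -27$ ($M = \left(-3\right) 9 = -27$)
$s{\left(u \right)} = -27 - u$
$- \frac{42321}{19771 - 22872} + \frac{\left(-20578 + 11544\right) \left(6138 - 4675\right)}{s{\left(107 \right)}} = - \frac{42321}{19771 - 22872} + \frac{\left(-20578 + 11544\right) \left(6138 - 4675\right)}{-27 - 107} = - \frac{42321}{-3101} + \frac{\left(-9034\right) 1463}{-27 - 107} = \left(-42321\right) \left(- \frac{1}{3101}\right) - \frac{13216742}{-134} = \frac{42321}{3101} - - \frac{6608371}{67} = \frac{42321}{3101} + \frac{6608371}{67} = \frac{20495393978}{207767}$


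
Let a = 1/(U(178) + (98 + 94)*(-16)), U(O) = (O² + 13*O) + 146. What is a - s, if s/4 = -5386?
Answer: 669415169/31072 ≈ 21544.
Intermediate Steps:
U(O) = 146 + O² + 13*O
a = 1/31072 (a = 1/((146 + 178² + 13*178) + (98 + 94)*(-16)) = 1/((146 + 31684 + 2314) + 192*(-16)) = 1/(34144 - 3072) = 1/31072 ≈ 3.2183e-5)
s = -21544 (s = 4*(-5386) = -21544)
a - s = 1/31072 - 1*(-21544) = 1/31072 + 21544 = 669415169/31072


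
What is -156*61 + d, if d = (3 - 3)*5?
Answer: -9516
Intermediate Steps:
d = 0 (d = 0*5 = 0)
-156*61 + d = -156*61 + 0 = -9516 + 0 = -9516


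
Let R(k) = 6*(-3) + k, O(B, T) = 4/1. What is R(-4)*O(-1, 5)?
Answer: -88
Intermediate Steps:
O(B, T) = 4 (O(B, T) = 4*1 = 4)
R(k) = -18 + k
R(-4)*O(-1, 5) = (-18 - 4)*4 = -22*4 = -88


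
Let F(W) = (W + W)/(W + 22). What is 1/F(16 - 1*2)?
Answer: 9/7 ≈ 1.2857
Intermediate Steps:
F(W) = 2*W/(22 + W) (F(W) = (2*W)/(22 + W) = 2*W/(22 + W))
1/F(16 - 1*2) = 1/(2*(16 - 1*2)/(22 + (16 - 1*2))) = 1/(2*(16 - 2)/(22 + (16 - 2))) = 1/(2*14/(22 + 14)) = 1/(2*14/36) = 1/(2*14*(1/36)) = 1/(7/9) = 9/7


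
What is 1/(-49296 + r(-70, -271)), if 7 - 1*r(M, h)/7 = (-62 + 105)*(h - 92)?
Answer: 1/60016 ≈ 1.6662e-5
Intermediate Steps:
r(M, h) = 27741 - 301*h (r(M, h) = 49 - 7*(-62 + 105)*(h - 92) = 49 - 301*(-92 + h) = 49 - 7*(-3956 + 43*h) = 49 + (27692 - 301*h) = 27741 - 301*h)
1/(-49296 + r(-70, -271)) = 1/(-49296 + (27741 - 301*(-271))) = 1/(-49296 + (27741 + 81571)) = 1/(-49296 + 109312) = 1/60016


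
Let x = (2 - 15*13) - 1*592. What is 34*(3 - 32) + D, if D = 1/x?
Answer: -774011/785 ≈ -986.00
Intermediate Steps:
x = -785 (x = (2 - 195) - 592 = -193 - 592 = -785)
D = -1/785 (D = 1/(-785) = -1/785 ≈ -0.0012739)
34*(3 - 32) + D = 34*(3 - 32) - 1/785 = 34*(-29) - 1/785 = -986 - 1/785 = -774011/785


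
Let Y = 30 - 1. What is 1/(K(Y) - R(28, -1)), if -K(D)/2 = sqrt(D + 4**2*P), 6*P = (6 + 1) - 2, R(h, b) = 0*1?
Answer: -sqrt(381)/254 ≈ -0.076847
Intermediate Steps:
R(h, b) = 0
Y = 29
P = 5/6 (P = ((6 + 1) - 2)/6 = (7 - 2)/6 = (1/6)*5 = 5/6 ≈ 0.83333)
K(D) = -2*sqrt(40/3 + D) (K(D) = -2*sqrt(D + 4**2*(5/6)) = -2*sqrt(D + 16*(5/6)) = -2*sqrt(D + 40/3) = -2*sqrt(40/3 + D))
1/(K(Y) - R(28, -1)) = 1/(-2*sqrt(120 + 9*29)/3 - 1*0) = 1/(-2*sqrt(120 + 261)/3 + 0) = 1/(-2*sqrt(381)/3 + 0) = 1/(-2*sqrt(381)/3) = -sqrt(381)/254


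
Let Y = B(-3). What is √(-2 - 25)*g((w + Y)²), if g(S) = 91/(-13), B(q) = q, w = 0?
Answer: -21*I*√3 ≈ -36.373*I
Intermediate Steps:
Y = -3
g(S) = -7 (g(S) = 91*(-1/13) = -7)
√(-2 - 25)*g((w + Y)²) = √(-2 - 25)*(-7) = √(-27)*(-7) = (3*I*√3)*(-7) = -21*I*√3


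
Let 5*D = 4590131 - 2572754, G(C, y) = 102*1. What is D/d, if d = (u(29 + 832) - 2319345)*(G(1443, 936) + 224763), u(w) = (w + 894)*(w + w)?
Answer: 224153/87792917625 ≈ 2.5532e-6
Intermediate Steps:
G(C, y) = 102
u(w) = 2*w*(894 + w) (u(w) = (894 + w)*(2*w) = 2*w*(894 + w))
D = 2017377/5 (D = (4590131 - 2572754)/5 = (1/5)*2017377 = 2017377/5 ≈ 4.0348e+5)
d = 158027251725 (d = (2*(29 + 832)*(894 + (29 + 832)) - 2319345)*(102 + 224763) = (2*861*(894 + 861) - 2319345)*224865 = (2*861*1755 - 2319345)*224865 = (3022110 - 2319345)*224865 = 702765*224865 = 158027251725)
D/d = (2017377/5)/158027251725 = (2017377/5)*(1/158027251725) = 224153/87792917625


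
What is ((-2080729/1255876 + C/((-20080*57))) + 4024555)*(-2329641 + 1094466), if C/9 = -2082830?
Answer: -59545922461797143595825/11978545288 ≈ -4.9710e+12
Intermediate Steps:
C = -18745470 (C = 9*(-2082830) = -18745470)
((-2080729/1255876 + C/((-20080*57))) + 4024555)*(-2329641 + 1094466) = ((-2080729/1255876 - 18745470/((-20080*57))) + 4024555)*(-2329641 + 1094466) = ((-2080729*1/1255876 - 18745470/(-1144560)) + 4024555)*(-1235175) = ((-2080729/1255876 - 18745470*(-1/1144560)) + 4024555)*(-1235175) = ((-2080729/1255876 + 624849/38152) + 4024555)*(-1235175) = (176337222479/11978545288 + 4024555)*(-1235175) = (48208490668769319/11978545288)*(-1235175) = -59545922461797143595825/11978545288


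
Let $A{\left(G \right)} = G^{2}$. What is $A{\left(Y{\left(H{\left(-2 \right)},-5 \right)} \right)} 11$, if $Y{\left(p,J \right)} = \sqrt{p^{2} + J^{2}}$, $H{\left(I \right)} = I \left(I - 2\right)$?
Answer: $979$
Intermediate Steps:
$H{\left(I \right)} = I \left(-2 + I\right)$
$Y{\left(p,J \right)} = \sqrt{J^{2} + p^{2}}$
$A{\left(Y{\left(H{\left(-2 \right)},-5 \right)} \right)} 11 = \left(\sqrt{\left(-5\right)^{2} + \left(- 2 \left(-2 - 2\right)\right)^{2}}\right)^{2} \cdot 11 = \left(\sqrt{25 + \left(\left(-2\right) \left(-4\right)\right)^{2}}\right)^{2} \cdot 11 = \left(\sqrt{25 + 8^{2}}\right)^{2} \cdot 11 = \left(\sqrt{25 + 64}\right)^{2} \cdot 11 = \left(\sqrt{89}\right)^{2} \cdot 11 = 89 \cdot 11 = 979$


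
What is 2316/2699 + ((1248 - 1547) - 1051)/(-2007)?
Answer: 921318/601877 ≈ 1.5307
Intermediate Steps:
2316/2699 + ((1248 - 1547) - 1051)/(-2007) = 2316*(1/2699) + (-299 - 1051)*(-1/2007) = 2316/2699 - 1350*(-1/2007) = 2316/2699 + 150/223 = 921318/601877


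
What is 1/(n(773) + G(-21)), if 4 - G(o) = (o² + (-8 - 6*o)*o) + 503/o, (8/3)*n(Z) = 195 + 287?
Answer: 84/188639 ≈ 0.00044530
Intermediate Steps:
n(Z) = 723/4 (n(Z) = 3*(195 + 287)/8 = (3/8)*482 = 723/4)
G(o) = 4 - o² - 503/o - o*(-8 - 6*o) (G(o) = 4 - ((o² + (-8 - 6*o)*o) + 503/o) = 4 - ((o² + o*(-8 - 6*o)) + 503/o) = 4 - (o² + 503/o + o*(-8 - 6*o)) = 4 + (-o² - 503/o - o*(-8 - 6*o)) = 4 - o² - 503/o - o*(-8 - 6*o))
1/(n(773) + G(-21)) = 1/(723/4 + (4 - 503/(-21) + 5*(-21)² + 8*(-21))) = 1/(723/4 + (4 - 503*(-1/21) + 5*441 - 168)) = 1/(723/4 + (4 + 503/21 + 2205 - 168)) = 1/(723/4 + 43364/21) = 1/(188639/84) = 84/188639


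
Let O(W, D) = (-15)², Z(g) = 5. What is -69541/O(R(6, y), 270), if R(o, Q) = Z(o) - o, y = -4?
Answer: -69541/225 ≈ -309.07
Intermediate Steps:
R(o, Q) = 5 - o
O(W, D) = 225
-69541/O(R(6, y), 270) = -69541/225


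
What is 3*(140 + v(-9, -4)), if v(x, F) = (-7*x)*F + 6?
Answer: -318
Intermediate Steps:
v(x, F) = 6 - 7*F*x (v(x, F) = -7*F*x + 6 = 6 - 7*F*x)
3*(140 + v(-9, -4)) = 3*(140 + (6 - 7*(-4)*(-9))) = 3*(140 + (6 - 252)) = 3*(140 - 246) = 3*(-106) = -318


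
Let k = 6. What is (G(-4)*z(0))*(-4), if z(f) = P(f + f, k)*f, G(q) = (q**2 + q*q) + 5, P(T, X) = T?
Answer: 0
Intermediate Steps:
G(q) = 5 + 2*q**2 (G(q) = (q**2 + q**2) + 5 = 2*q**2 + 5 = 5 + 2*q**2)
z(f) = 2*f**2 (z(f) = (f + f)*f = (2*f)*f = 2*f**2)
(G(-4)*z(0))*(-4) = ((5 + 2*(-4)**2)*(2*0**2))*(-4) = ((5 + 2*16)*(2*0))*(-4) = ((5 + 32)*0)*(-4) = (37*0)*(-4) = 0*(-4) = 0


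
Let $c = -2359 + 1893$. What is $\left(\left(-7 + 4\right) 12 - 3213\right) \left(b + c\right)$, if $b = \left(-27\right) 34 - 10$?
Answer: $4529106$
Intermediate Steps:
$c = -466$
$b = -928$ ($b = -918 - 10 = -928$)
$\left(\left(-7 + 4\right) 12 - 3213\right) \left(b + c\right) = \left(\left(-7 + 4\right) 12 - 3213\right) \left(-928 - 466\right) = \left(\left(-3\right) 12 - 3213\right) \left(-1394\right) = \left(-36 - 3213\right) \left(-1394\right) = \left(-3249\right) \left(-1394\right) = 4529106$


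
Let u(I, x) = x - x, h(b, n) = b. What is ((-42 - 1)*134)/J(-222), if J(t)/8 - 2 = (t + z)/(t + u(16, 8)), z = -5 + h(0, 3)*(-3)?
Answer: -319791/1342 ≈ -238.29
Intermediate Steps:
u(I, x) = 0
z = -5 (z = -5 + 0*(-3) = -5 + 0 = -5)
J(t) = 16 + 8*(-5 + t)/t (J(t) = 16 + 8*((t - 5)/(t + 0)) = 16 + 8*((-5 + t)/t) = 16 + 8*(-5 + t)/t)
((-42 - 1)*134)/J(-222) = ((-42 - 1)*134)/(24 - 40/(-222)) = (-43*134)/(24 - 40*(-1/222)) = -5762/(24 + 20/111) = -5762/2684/111 = -5762*111/2684 = -319791/1342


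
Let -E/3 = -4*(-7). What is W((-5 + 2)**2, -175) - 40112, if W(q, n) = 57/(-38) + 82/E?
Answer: -842404/21 ≈ -40115.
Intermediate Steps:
E = -84 (E = -(-12)*(-7) = -3*28 = -84)
W(q, n) = -52/21 (W(q, n) = 57/(-38) + 82/(-84) = 57*(-1/38) + 82*(-1/84) = -3/2 - 41/42 = -52/21)
W((-5 + 2)**2, -175) - 40112 = -52/21 - 40112 = -842404/21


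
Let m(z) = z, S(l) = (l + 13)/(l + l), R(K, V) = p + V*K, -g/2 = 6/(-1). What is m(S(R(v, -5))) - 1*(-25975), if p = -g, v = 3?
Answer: 701332/27 ≈ 25975.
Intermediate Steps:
g = 12 (g = -12/(-1) = -12*(-1) = -2*(-6) = 12)
p = -12 (p = -1*12 = -12)
R(K, V) = -12 + K*V (R(K, V) = -12 + V*K = -12 + K*V)
S(l) = (13 + l)/(2*l) (S(l) = (13 + l)/((2*l)) = (13 + l)*(1/(2*l)) = (13 + l)/(2*l))
m(S(R(v, -5))) - 1*(-25975) = (13 + (-12 + 3*(-5)))/(2*(-12 + 3*(-5))) - 1*(-25975) = (13 + (-12 - 15))/(2*(-12 - 15)) + 25975 = (1/2)*(13 - 27)/(-27) + 25975 = (1/2)*(-1/27)*(-14) + 25975 = 7/27 + 25975 = 701332/27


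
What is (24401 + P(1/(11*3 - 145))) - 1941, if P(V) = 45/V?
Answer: 17420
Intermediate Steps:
(24401 + P(1/(11*3 - 145))) - 1941 = (24401 + 45/(1/(11*3 - 145))) - 1941 = (24401 + 45/(1/(33 - 145))) - 1941 = (24401 + 45/(1/(-112))) - 1941 = (24401 + 45/(-1/112)) - 1941 = (24401 + 45*(-112)) - 1941 = (24401 - 5040) - 1941 = 19361 - 1941 = 17420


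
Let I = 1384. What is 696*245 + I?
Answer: 171904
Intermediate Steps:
696*245 + I = 696*245 + 1384 = 170520 + 1384 = 171904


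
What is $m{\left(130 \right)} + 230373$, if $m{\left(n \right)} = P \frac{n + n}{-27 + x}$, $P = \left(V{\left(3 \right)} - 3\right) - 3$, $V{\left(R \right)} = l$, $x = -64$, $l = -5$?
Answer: $\frac{1612831}{7} \approx 2.304 \cdot 10^{5}$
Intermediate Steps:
$V{\left(R \right)} = -5$
$P = -11$ ($P = \left(-5 - 3\right) - 3 = -8 - 3 = -11$)
$m{\left(n \right)} = \frac{22 n}{91}$ ($m{\left(n \right)} = - 11 \frac{n + n}{-27 - 64} = - 11 \frac{2 n}{-91} = - 11 \cdot 2 n \left(- \frac{1}{91}\right) = - 11 \left(- \frac{2 n}{91}\right) = \frac{22 n}{91}$)
$m{\left(130 \right)} + 230373 = \frac{22}{91} \cdot 130 + 230373 = \frac{220}{7} + 230373 = \frac{1612831}{7}$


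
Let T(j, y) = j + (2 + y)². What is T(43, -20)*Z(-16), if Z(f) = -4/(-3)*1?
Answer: 1468/3 ≈ 489.33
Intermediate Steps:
Z(f) = 4/3 (Z(f) = -4*(-⅓)*1 = (4/3)*1 = 4/3)
T(43, -20)*Z(-16) = (43 + (2 - 20)²)*(4/3) = (43 + (-18)²)*(4/3) = (43 + 324)*(4/3) = 367*(4/3) = 1468/3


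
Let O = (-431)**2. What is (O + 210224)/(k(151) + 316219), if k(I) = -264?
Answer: 79197/63191 ≈ 1.2533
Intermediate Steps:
O = 185761
(O + 210224)/(k(151) + 316219) = (185761 + 210224)/(-264 + 316219) = 395985/315955 = 395985*(1/315955) = 79197/63191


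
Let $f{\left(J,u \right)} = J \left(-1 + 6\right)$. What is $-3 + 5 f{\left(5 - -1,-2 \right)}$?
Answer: $147$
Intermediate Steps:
$f{\left(J,u \right)} = 5 J$ ($f{\left(J,u \right)} = J 5 = 5 J$)
$-3 + 5 f{\left(5 - -1,-2 \right)} = -3 + 5 \cdot 5 \left(5 - -1\right) = -3 + 5 \cdot 5 \left(5 + 1\right) = -3 + 5 \cdot 5 \cdot 6 = -3 + 5 \cdot 30 = -3 + 150 = 147$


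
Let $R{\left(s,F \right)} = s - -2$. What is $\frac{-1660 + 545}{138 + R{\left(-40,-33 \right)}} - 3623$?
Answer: $- \frac{72683}{20} \approx -3634.1$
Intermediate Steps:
$R{\left(s,F \right)} = 2 + s$ ($R{\left(s,F \right)} = s + 2 = 2 + s$)
$\frac{-1660 + 545}{138 + R{\left(-40,-33 \right)}} - 3623 = \frac{-1660 + 545}{138 + \left(2 - 40\right)} - 3623 = - \frac{1115}{138 - 38} - 3623 = - \frac{1115}{100} - 3623 = \left(-1115\right) \frac{1}{100} - 3623 = - \frac{223}{20} - 3623 = - \frac{72683}{20}$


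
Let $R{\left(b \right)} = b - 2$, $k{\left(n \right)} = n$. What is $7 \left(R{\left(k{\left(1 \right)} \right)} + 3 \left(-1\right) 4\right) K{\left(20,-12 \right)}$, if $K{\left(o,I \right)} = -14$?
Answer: $1274$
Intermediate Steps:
$R{\left(b \right)} = -2 + b$ ($R{\left(b \right)} = b - 2 = -2 + b$)
$7 \left(R{\left(k{\left(1 \right)} \right)} + 3 \left(-1\right) 4\right) K{\left(20,-12 \right)} = 7 \left(\left(-2 + 1\right) + 3 \left(-1\right) 4\right) \left(-14\right) = 7 \left(-1 - 12\right) \left(-14\right) = 7 \left(-13\right) \left(-14\right) = \left(-91\right) \left(-14\right) = 1274$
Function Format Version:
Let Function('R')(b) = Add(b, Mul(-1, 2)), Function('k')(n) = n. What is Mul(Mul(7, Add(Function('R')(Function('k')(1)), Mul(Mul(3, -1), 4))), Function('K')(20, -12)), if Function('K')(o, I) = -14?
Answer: 1274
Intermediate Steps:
Function('R')(b) = Add(-2, b) (Function('R')(b) = Add(b, -2) = Add(-2, b))
Mul(Mul(7, Add(Function('R')(Function('k')(1)), Mul(Mul(3, -1), 4))), Function('K')(20, -12)) = Mul(Mul(7, Add(Add(-2, 1), Mul(Mul(3, -1), 4))), -14) = Mul(Mul(7, Add(-1, Mul(-3, 4))), -14) = Mul(Mul(7, Add(-1, -12)), -14) = Mul(Mul(7, -13), -14) = Mul(-91, -14) = 1274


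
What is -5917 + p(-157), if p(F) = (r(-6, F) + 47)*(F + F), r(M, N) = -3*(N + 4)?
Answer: -164801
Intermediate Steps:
r(M, N) = -12 - 3*N (r(M, N) = -3*(4 + N) = -12 - 3*N)
p(F) = 2*F*(35 - 3*F) (p(F) = ((-12 - 3*F) + 47)*(F + F) = (35 - 3*F)*(2*F) = 2*F*(35 - 3*F))
-5917 + p(-157) = -5917 + 2*(-157)*(35 - 3*(-157)) = -5917 + 2*(-157)*(35 + 471) = -5917 + 2*(-157)*506 = -5917 - 158884 = -164801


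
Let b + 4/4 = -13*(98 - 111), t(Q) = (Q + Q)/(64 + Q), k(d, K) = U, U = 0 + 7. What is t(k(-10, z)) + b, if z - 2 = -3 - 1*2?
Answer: 11942/71 ≈ 168.20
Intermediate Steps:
U = 7
z = -3 (z = 2 + (-3 - 1*2) = 2 + (-3 - 2) = 2 - 5 = -3)
k(d, K) = 7
t(Q) = 2*Q/(64 + Q) (t(Q) = (2*Q)/(64 + Q) = 2*Q/(64 + Q))
b = 168 (b = -1 - 13*(98 - 111) = -1 - 13*(-13) = -1 + 169 = 168)
t(k(-10, z)) + b = 2*7/(64 + 7) + 168 = 2*7/71 + 168 = 2*7*(1/71) + 168 = 14/71 + 168 = 11942/71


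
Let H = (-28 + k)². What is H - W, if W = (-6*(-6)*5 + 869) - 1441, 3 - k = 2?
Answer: 1121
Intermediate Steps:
k = 1 (k = 3 - 1*2 = 3 - 2 = 1)
W = -392 (W = (36*5 + 869) - 1441 = (180 + 869) - 1441 = 1049 - 1441 = -392)
H = 729 (H = (-28 + 1)² = (-27)² = 729)
H - W = 729 - 1*(-392) = 729 + 392 = 1121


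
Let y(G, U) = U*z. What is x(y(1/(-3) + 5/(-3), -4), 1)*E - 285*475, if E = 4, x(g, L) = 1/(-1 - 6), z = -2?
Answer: -947629/7 ≈ -1.3538e+5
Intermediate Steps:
y(G, U) = -2*U (y(G, U) = U*(-2) = -2*U)
x(g, L) = -1/7 (x(g, L) = 1/(-7) = -1/7)
x(y(1/(-3) + 5/(-3), -4), 1)*E - 285*475 = -1/7*4 - 285*475 = -4/7 - 135375 = -947629/7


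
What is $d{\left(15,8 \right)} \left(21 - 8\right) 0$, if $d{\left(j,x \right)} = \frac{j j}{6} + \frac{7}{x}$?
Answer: $0$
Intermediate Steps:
$d{\left(j,x \right)} = \frac{7}{x} + \frac{j^{2}}{6}$ ($d{\left(j,x \right)} = j^{2} \cdot \frac{1}{6} + \frac{7}{x} = \frac{j^{2}}{6} + \frac{7}{x} = \frac{7}{x} + \frac{j^{2}}{6}$)
$d{\left(15,8 \right)} \left(21 - 8\right) 0 = \left(\frac{7}{8} + \frac{15^{2}}{6}\right) \left(21 - 8\right) 0 = \left(7 \cdot \frac{1}{8} + \frac{1}{6} \cdot 225\right) \left(21 - 8\right) 0 = \left(\frac{7}{8} + \frac{75}{2}\right) 13 \cdot 0 = \frac{307}{8} \cdot 0 = 0$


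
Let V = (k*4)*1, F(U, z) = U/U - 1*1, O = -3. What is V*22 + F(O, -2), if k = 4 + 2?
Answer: 528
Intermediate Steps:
k = 6
F(U, z) = 0 (F(U, z) = 1 - 1 = 0)
V = 24 (V = (6*4)*1 = 24*1 = 24)
V*22 + F(O, -2) = 24*22 + 0 = 528 + 0 = 528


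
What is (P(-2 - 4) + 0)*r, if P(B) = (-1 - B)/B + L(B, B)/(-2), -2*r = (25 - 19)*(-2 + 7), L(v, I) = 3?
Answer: 35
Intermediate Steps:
r = -15 (r = -(25 - 19)*(-2 + 7)/2 = -3*5 = -½*30 = -15)
P(B) = -3/2 + (-1 - B)/B (P(B) = (-1 - B)/B + 3/(-2) = (-1 - B)/B + 3*(-½) = (-1 - B)/B - 3/2 = -3/2 + (-1 - B)/B)
(P(-2 - 4) + 0)*r = ((-5/2 - 1/(-2 - 4)) + 0)*(-15) = ((-5/2 - 1/(-6)) + 0)*(-15) = ((-5/2 - 1*(-⅙)) + 0)*(-15) = ((-5/2 + ⅙) + 0)*(-15) = (-7/3 + 0)*(-15) = -7/3*(-15) = 35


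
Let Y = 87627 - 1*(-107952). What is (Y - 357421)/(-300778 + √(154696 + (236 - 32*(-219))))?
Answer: 12169628269/22616810836 + 80921*√40485/22616810836 ≈ 0.53880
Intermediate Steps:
Y = 195579 (Y = 87627 + 107952 = 195579)
(Y - 357421)/(-300778 + √(154696 + (236 - 32*(-219)))) = (195579 - 357421)/(-300778 + √(154696 + (236 - 32*(-219)))) = -161842/(-300778 + √(154696 + (236 + 7008))) = -161842/(-300778 + √(154696 + 7244)) = -161842/(-300778 + √161940) = -161842/(-300778 + 2*√40485)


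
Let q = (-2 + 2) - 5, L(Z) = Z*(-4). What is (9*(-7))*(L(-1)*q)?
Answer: 1260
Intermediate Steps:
L(Z) = -4*Z
q = -5 (q = 0 - 5 = -5)
(9*(-7))*(L(-1)*q) = (9*(-7))*(-4*(-1)*(-5)) = -252*(-5) = -63*(-20) = 1260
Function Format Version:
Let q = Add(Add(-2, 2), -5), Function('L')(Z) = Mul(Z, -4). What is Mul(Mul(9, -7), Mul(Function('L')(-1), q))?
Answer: 1260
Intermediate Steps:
Function('L')(Z) = Mul(-4, Z)
q = -5 (q = Add(0, -5) = -5)
Mul(Mul(9, -7), Mul(Function('L')(-1), q)) = Mul(Mul(9, -7), Mul(Mul(-4, -1), -5)) = Mul(-63, Mul(4, -5)) = Mul(-63, -20) = 1260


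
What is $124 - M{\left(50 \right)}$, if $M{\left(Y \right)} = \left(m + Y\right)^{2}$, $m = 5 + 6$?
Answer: $-3597$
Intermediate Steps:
$m = 11$
$M{\left(Y \right)} = \left(11 + Y\right)^{2}$
$124 - M{\left(50 \right)} = 124 - \left(11 + 50\right)^{2} = 124 - 61^{2} = 124 - 3721 = -3597$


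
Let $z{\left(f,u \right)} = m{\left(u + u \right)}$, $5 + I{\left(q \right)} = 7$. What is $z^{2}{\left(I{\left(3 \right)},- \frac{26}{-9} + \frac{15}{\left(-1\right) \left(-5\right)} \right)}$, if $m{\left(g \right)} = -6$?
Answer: $36$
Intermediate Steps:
$I{\left(q \right)} = 2$ ($I{\left(q \right)} = -5 + 7 = 2$)
$z{\left(f,u \right)} = -6$
$z^{2}{\left(I{\left(3 \right)},- \frac{26}{-9} + \frac{15}{\left(-1\right) \left(-5\right)} \right)} = \left(-6\right)^{2} = 36$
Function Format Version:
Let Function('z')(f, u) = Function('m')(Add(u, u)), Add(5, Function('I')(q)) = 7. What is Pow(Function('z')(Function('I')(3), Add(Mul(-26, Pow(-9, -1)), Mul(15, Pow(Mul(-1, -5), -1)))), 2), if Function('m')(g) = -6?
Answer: 36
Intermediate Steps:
Function('I')(q) = 2 (Function('I')(q) = Add(-5, 7) = 2)
Function('z')(f, u) = -6
Pow(Function('z')(Function('I')(3), Add(Mul(-26, Pow(-9, -1)), Mul(15, Pow(Mul(-1, -5), -1)))), 2) = Pow(-6, 2) = 36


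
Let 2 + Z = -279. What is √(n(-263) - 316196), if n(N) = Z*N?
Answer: I*√242293 ≈ 492.23*I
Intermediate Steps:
Z = -281 (Z = -2 - 279 = -281)
n(N) = -281*N
√(n(-263) - 316196) = √(-281*(-263) - 316196) = √(73903 - 316196) = √(-242293) = I*√242293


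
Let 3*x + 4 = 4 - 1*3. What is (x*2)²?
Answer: 4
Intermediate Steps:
x = -1 (x = -4/3 + (4 - 1*3)/3 = -4/3 + (4 - 3)/3 = -4/3 + (⅓)*1 = -4/3 + ⅓ = -1)
(x*2)² = (-1*2)² = (-2)² = 4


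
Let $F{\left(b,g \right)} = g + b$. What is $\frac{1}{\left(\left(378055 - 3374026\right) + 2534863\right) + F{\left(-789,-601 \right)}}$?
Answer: $- \frac{1}{462498} \approx -2.1622 \cdot 10^{-6}$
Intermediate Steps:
$F{\left(b,g \right)} = b + g$
$\frac{1}{\left(\left(378055 - 3374026\right) + 2534863\right) + F{\left(-789,-601 \right)}} = \frac{1}{\left(\left(378055 - 3374026\right) + 2534863\right) - 1390} = \frac{1}{\left(-2995971 + 2534863\right) - 1390} = \frac{1}{-461108 - 1390} = \frac{1}{-462498} = - \frac{1}{462498}$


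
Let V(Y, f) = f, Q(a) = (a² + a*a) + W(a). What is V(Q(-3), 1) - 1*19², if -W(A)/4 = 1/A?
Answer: -360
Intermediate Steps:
W(A) = -4/A
Q(a) = -4/a + 2*a² (Q(a) = (a² + a*a) - 4/a = (a² + a²) - 4/a = 2*a² - 4/a = -4/a + 2*a²)
V(Q(-3), 1) - 1*19² = 1 - 1*19² = 1 - 1*361 = 1 - 361 = -360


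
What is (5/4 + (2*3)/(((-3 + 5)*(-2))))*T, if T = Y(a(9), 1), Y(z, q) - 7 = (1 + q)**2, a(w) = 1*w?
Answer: -11/4 ≈ -2.7500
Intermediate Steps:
a(w) = w
Y(z, q) = 7 + (1 + q)**2
T = 11 (T = 7 + (1 + 1)**2 = 7 + 2**2 = 7 + 4 = 11)
(5/4 + (2*3)/(((-3 + 5)*(-2))))*T = (5/4 + (2*3)/(((-3 + 5)*(-2))))*11 = (5*(1/4) + 6/((2*(-2))))*11 = (5/4 + 6/(-4))*11 = (5/4 + 6*(-1/4))*11 = (5/4 - 3/2)*11 = -1/4*11 = -11/4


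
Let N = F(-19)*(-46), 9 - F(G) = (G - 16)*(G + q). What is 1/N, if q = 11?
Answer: 1/12466 ≈ 8.0218e-5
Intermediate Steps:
F(G) = 9 - (-16 + G)*(11 + G) (F(G) = 9 - (G - 16)*(G + 11) = 9 - (-16 + G)*(11 + G))
N = 12466 (N = (185 - 1*(-19)**2 + 5*(-19))*(-46) = (185 - 1*361 - 95)*(-46) = (185 - 361 - 95)*(-46) = -271*(-46) = 12466)
1/N = 1/12466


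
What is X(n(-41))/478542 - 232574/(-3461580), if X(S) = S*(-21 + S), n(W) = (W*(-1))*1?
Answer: 9511243559/138042618030 ≈ 0.068901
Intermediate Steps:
n(W) = -W (n(W) = -W*1 = -W)
X(n(-41))/478542 - 232574/(-3461580) = ((-1*(-41))*(-21 - 1*(-41)))/478542 - 232574/(-3461580) = (41*(-21 + 41))*(1/478542) - 232574*(-1/3461580) = (41*20)*(1/478542) + 116287/1730790 = 820*(1/478542) + 116287/1730790 = 410/239271 + 116287/1730790 = 9511243559/138042618030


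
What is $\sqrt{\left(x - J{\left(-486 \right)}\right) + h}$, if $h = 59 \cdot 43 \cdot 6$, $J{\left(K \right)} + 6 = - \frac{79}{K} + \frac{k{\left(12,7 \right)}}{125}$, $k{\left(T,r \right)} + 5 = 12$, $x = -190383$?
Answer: $\frac{i \sqrt{319220385810}}{1350} \approx 418.52 i$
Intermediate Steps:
$k{\left(T,r \right)} = 7$ ($k{\left(T,r \right)} = -5 + 12 = 7$)
$J{\left(K \right)} = - \frac{743}{125} - \frac{79}{K}$ ($J{\left(K \right)} = -6 + \left(- \frac{79}{K} + \frac{7}{125}\right) = -6 + \left(\frac{7}{125} - \frac{79}{K}\right) = - \frac{743}{125} - \frac{79}{K}$)
$h = 15222$ ($h = 2537 \cdot 6 = 15222$)
$\sqrt{\left(x - J{\left(-486 \right)}\right) + h} = \sqrt{\left(-190383 - \left(- \frac{743}{125} - \frac{79}{-486}\right)\right) + 15222} = \sqrt{\left(-190383 - \left(- \frac{743}{125} - - \frac{79}{486}\right)\right) + 15222} = \sqrt{\left(-190383 - \left(- \frac{743}{125} + \frac{79}{486}\right)\right) + 15222} = \sqrt{\left(-190383 - - \frac{351223}{60750}\right) + 15222} = \sqrt{\left(-190383 + \frac{351223}{60750}\right) + 15222} = \sqrt{- \frac{11565416027}{60750} + 15222} = \sqrt{- \frac{10640679527}{60750}} = \frac{i \sqrt{319220385810}}{1350}$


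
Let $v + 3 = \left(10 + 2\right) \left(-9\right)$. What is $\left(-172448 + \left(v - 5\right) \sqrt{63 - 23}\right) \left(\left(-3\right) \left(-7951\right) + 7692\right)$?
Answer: $-5439872160 - 7318440 \sqrt{10} \approx -5.463 \cdot 10^{9}$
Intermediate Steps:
$v = -111$ ($v = -3 + \left(10 + 2\right) \left(-9\right) = -3 + 12 \left(-9\right) = -3 - 108 = -111$)
$\left(-172448 + \left(v - 5\right) \sqrt{63 - 23}\right) \left(\left(-3\right) \left(-7951\right) + 7692\right) = \left(-172448 + \left(-111 - 5\right) \sqrt{63 - 23}\right) \left(\left(-3\right) \left(-7951\right) + 7692\right) = \left(-172448 - 116 \sqrt{40}\right) \left(23853 + 7692\right) = \left(-172448 - 116 \cdot 2 \sqrt{10}\right) 31545 = \left(-172448 - 232 \sqrt{10}\right) 31545 = -5439872160 - 7318440 \sqrt{10}$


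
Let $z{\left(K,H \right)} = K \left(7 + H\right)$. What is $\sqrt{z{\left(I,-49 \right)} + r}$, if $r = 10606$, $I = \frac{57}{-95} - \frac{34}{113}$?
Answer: $\frac{2 \sqrt{849444730}}{565} \approx 103.17$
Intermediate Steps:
$I = - \frac{509}{565}$ ($I = 57 \left(- \frac{1}{95}\right) - \frac{34}{113} = - \frac{3}{5} - \frac{34}{113} = - \frac{509}{565} \approx -0.90088$)
$\sqrt{z{\left(I,-49 \right)} + r} = \sqrt{- \frac{509 \left(7 - 49\right)}{565} + 10606} = \sqrt{\left(- \frac{509}{565}\right) \left(-42\right) + 10606} = \sqrt{\frac{21378}{565} + 10606} = \sqrt{\frac{6013768}{565}} = \frac{2 \sqrt{849444730}}{565}$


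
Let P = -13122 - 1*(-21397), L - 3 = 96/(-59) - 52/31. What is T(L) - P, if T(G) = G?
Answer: -15135532/1829 ≈ -8275.3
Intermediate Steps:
L = -557/1829 (L = 3 + (96/(-59) - 52/31) = 3 + (96*(-1/59) - 52*1/31) = 3 + (-96/59 - 52/31) = 3 - 6044/1829 = -557/1829 ≈ -0.30454)
P = 8275 (P = -13122 + 21397 = 8275)
T(L) - P = -557/1829 - 1*8275 = -557/1829 - 8275 = -15135532/1829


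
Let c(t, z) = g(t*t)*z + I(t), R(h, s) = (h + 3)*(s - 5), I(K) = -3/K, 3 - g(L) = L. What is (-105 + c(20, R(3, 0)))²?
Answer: 55741793409/400 ≈ 1.3935e+8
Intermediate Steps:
g(L) = 3 - L
R(h, s) = (-5 + s)*(3 + h) (R(h, s) = (3 + h)*(-5 + s) = (-5 + s)*(3 + h))
c(t, z) = -3/t + z*(3 - t²) (c(t, z) = (3 - t*t)*z - 3/t = (3 - t²)*z - 3/t = z*(3 - t²) - 3/t = -3/t + z*(3 - t²))
(-105 + c(20, R(3, 0)))² = (-105 + (-3/20 + 3*(-15 - 5*3 + 3*0 + 3*0) - 1*(-15 - 5*3 + 3*0 + 3*0)*20²))² = (-105 + (-3*1/20 + 3*(-15 - 15 + 0 + 0) - 1*(-15 - 15 + 0 + 0)*400))² = (-105 + (-3/20 + 3*(-30) - 1*(-30)*400))² = (-105 + (-3/20 - 90 + 12000))² = (-105 + 238197/20)² = (236097/20)² = 55741793409/400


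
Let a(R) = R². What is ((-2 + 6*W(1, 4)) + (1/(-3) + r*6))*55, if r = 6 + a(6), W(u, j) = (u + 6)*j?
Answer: 68915/3 ≈ 22972.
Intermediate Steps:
W(u, j) = j*(6 + u) (W(u, j) = (6 + u)*j = j*(6 + u))
r = 42 (r = 6 + 6² = 6 + 36 = 42)
((-2 + 6*W(1, 4)) + (1/(-3) + r*6))*55 = ((-2 + 6*(4*(6 + 1))) + (1/(-3) + 42*6))*55 = ((-2 + 6*(4*7)) + (-⅓ + 252))*55 = ((-2 + 6*28) + 755/3)*55 = ((-2 + 168) + 755/3)*55 = (166 + 755/3)*55 = (1253/3)*55 = 68915/3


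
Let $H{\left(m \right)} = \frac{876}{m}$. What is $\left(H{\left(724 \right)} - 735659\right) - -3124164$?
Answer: $\frac{432319624}{181} \approx 2.3885 \cdot 10^{6}$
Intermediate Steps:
$\left(H{\left(724 \right)} - 735659\right) - -3124164 = \left(\frac{876}{724} - 735659\right) - -3124164 = \left(876 \cdot \frac{1}{724} - 735659\right) + 3124164 = \left(\frac{219}{181} - 735659\right) + 3124164 = - \frac{133154060}{181} + 3124164 = \frac{432319624}{181}$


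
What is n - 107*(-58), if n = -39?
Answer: 6167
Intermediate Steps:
n - 107*(-58) = -39 - 107*(-58) = -39 + 6206 = 6167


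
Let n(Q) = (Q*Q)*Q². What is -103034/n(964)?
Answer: -51517/431795527808 ≈ -1.1931e-7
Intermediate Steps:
n(Q) = Q⁴ (n(Q) = Q²*Q² = Q⁴)
-103034/n(964) = -103034/(964⁴) = -103034/863591055616 = -103034*1/863591055616 = -51517/431795527808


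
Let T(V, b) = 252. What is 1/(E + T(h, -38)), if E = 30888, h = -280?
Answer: 1/31140 ≈ 3.2113e-5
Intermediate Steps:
1/(E + T(h, -38)) = 1/(30888 + 252) = 1/31140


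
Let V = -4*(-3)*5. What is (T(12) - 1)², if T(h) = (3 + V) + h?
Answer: 5476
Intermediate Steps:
V = 60 (V = 12*5 = 60)
T(h) = 63 + h (T(h) = (3 + 60) + h = 63 + h)
(T(12) - 1)² = ((63 + 12) - 1)² = (75 - 1)² = 74² = 5476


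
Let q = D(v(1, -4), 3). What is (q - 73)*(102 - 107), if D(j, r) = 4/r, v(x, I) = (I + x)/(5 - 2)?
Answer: 1075/3 ≈ 358.33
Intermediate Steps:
v(x, I) = I/3 + x/3 (v(x, I) = (I + x)/3 = (I + x)*(⅓) = I/3 + x/3)
q = 4/3 ≈ 1.3333
(q - 73)*(102 - 107) = (4/3 - 73)*(102 - 107) = -215/3*(-5) = 1075/3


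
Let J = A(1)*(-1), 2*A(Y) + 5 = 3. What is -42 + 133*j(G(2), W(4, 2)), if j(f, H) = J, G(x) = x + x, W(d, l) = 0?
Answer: 91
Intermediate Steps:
A(Y) = -1 (A(Y) = -5/2 + (½)*3 = -5/2 + 3/2 = -1)
G(x) = 2*x
J = 1 (J = -1*(-1) = 1)
j(f, H) = 1
-42 + 133*j(G(2), W(4, 2)) = -42 + 133*1 = -42 + 133 = 91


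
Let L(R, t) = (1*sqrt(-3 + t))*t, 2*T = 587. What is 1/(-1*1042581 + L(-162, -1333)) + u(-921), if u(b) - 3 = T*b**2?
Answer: 3247939723303346049/13046096590 + 2666*I*sqrt(334)/1089349065265 ≈ 2.4896e+8 + 4.4727e-8*I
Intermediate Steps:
T = 587/2 (T = (1/2)*587 = 587/2 ≈ 293.50)
u(b) = 3 + 587*b**2/2
L(R, t) = t*sqrt(-3 + t) (L(R, t) = sqrt(-3 + t)*t = t*sqrt(-3 + t))
1/(-1*1042581 + L(-162, -1333)) + u(-921) = 1/(-1*1042581 - 1333*sqrt(-3 - 1333)) + (3 + (587/2)*(-921)**2) = 1/(-1042581 - 2666*I*sqrt(334)) + (3 + (587/2)*848241) = 1/(-1042581 - 2666*I*sqrt(334)) + (3 + 497917467/2) = 1/(-1042581 - 2666*I*sqrt(334)) + 497917473/2 = 497917473/2 + 1/(-1042581 - 2666*I*sqrt(334))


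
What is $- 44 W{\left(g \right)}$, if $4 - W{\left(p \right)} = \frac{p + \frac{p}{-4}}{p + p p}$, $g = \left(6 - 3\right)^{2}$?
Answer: $- \frac{1727}{10} \approx -172.7$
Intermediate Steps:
$g = 9$ ($g = 3^{2} = 9$)
$W{\left(p \right)} = 4 - \frac{3 p}{4 \left(p + p^{2}\right)}$ ($W{\left(p \right)} = 4 - \frac{p + \frac{p}{-4}}{p + p p} = 4 - \frac{p + p \left(- \frac{1}{4}\right)}{p + p^{2}} = 4 - \frac{p - \frac{p}{4}}{p + p^{2}} = 4 - \frac{\frac{3}{4} p}{p + p^{2}} = 4 - \frac{3 p}{4 \left(p + p^{2}\right)}$)
$- 44 W{\left(g \right)} = - 44 \frac{13 + 16 \cdot 9}{4 \left(1 + 9\right)} = - 44 \frac{13 + 144}{4 \cdot 10} = - 44 \cdot \frac{1}{4} \cdot \frac{1}{10} \cdot 157 = \left(-44\right) \frac{157}{40} = - \frac{1727}{10}$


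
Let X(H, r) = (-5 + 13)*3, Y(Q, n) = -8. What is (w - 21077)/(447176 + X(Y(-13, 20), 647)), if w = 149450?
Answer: 128373/447200 ≈ 0.28706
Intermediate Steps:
X(H, r) = 24 (X(H, r) = 8*3 = 24)
(w - 21077)/(447176 + X(Y(-13, 20), 647)) = (149450 - 21077)/(447176 + 24) = 128373/447200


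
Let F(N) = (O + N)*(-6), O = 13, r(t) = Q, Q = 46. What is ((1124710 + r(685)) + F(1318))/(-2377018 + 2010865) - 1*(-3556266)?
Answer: 1302136347928/366153 ≈ 3.5563e+6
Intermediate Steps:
r(t) = 46
F(N) = -78 - 6*N (F(N) = (13 + N)*(-6) = -78 - 6*N)
((1124710 + r(685)) + F(1318))/(-2377018 + 2010865) - 1*(-3556266) = ((1124710 + 46) + (-78 - 6*1318))/(-2377018 + 2010865) - 1*(-3556266) = (1124756 + (-78 - 7908))/(-366153) + 3556266 = (1124756 - 7986)*(-1/366153) + 3556266 = 1116770*(-1/366153) + 3556266 = -1116770/366153 + 3556266 = 1302136347928/366153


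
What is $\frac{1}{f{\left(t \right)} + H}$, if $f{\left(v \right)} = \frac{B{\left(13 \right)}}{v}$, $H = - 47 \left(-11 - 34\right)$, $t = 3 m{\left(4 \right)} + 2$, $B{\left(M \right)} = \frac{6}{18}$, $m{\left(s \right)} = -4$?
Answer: $\frac{30}{63449} \approx 0.00047282$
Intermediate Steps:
$B{\left(M \right)} = \frac{1}{3}$ ($B{\left(M \right)} = 6 \cdot \frac{1}{18} = \frac{1}{3}$)
$t = -10$ ($t = 3 \left(-4\right) + 2 = -12 + 2 = -10$)
$H = 2115$ ($H = \left(-47\right) \left(-45\right) = 2115$)
$f{\left(v \right)} = \frac{1}{3 v}$
$\frac{1}{f{\left(t \right)} + H} = \frac{1}{\frac{1}{3 \left(-10\right)} + 2115} = \frac{1}{\frac{1}{3} \left(- \frac{1}{10}\right) + 2115} = \frac{1}{- \frac{1}{30} + 2115} = \frac{1}{\frac{63449}{30}} = \frac{30}{63449}$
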